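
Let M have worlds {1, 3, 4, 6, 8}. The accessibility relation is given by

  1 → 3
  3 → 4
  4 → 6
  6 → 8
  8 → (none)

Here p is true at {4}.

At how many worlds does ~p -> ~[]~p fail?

3

1: ~p is T, ~[]~p is F. ✗
3: ~p is T, ~[]~p is T. ✓
4: ~p is F, ~[]~p is F. ✓
6: ~p is T, ~[]~p is F. ✗
8: ~p is T, ~[]~p is F. ✗
Satisfying worlds: {3, 4}.
So ~p -> ~[]~p fails at the other 3 worlds.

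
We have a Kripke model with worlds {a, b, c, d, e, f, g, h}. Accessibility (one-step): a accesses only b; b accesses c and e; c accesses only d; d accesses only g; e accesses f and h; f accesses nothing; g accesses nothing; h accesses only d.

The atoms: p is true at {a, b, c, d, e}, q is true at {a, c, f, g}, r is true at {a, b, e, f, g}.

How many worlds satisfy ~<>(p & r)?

6

a: <>(p & r) is T. ✗
b: <>(p & r) is T. ✗
c: <>(p & r) is F. ✓
d: <>(p & r) is F. ✓
e: <>(p & r) is F. ✓
f: <>(p & r) is F. ✓
g: <>(p & r) is F. ✓
h: <>(p & r) is F. ✓
Satisfying worlds: {c, d, e, f, g, h}.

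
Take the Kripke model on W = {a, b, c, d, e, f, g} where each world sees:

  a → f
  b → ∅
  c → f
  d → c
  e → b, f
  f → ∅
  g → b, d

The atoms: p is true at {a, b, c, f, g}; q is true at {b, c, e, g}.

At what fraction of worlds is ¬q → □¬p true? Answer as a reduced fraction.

a: ¬q is T, □¬p is F. ✗
b: ¬q is F, □¬p is T. ✓
c: ¬q is F, □¬p is F. ✓
d: ¬q is T, □¬p is F. ✗
e: ¬q is F, □¬p is F. ✓
f: ¬q is T, □¬p is T. ✓
g: ¬q is F, □¬p is F. ✓
That's 5 of 7 worlds, so 5/7.

5/7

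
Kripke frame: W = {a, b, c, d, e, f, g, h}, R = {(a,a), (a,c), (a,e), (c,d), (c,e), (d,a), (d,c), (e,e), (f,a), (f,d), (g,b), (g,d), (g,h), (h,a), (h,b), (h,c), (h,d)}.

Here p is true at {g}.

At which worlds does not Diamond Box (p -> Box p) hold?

{b}

a: Diamond Box (p -> Box p) is T. ✗
b: Diamond Box (p -> Box p) is F. ✓
c: Diamond Box (p -> Box p) is T. ✗
d: Diamond Box (p -> Box p) is T. ✗
e: Diamond Box (p -> Box p) is T. ✗
f: Diamond Box (p -> Box p) is T. ✗
g: Diamond Box (p -> Box p) is T. ✗
h: Diamond Box (p -> Box p) is T. ✗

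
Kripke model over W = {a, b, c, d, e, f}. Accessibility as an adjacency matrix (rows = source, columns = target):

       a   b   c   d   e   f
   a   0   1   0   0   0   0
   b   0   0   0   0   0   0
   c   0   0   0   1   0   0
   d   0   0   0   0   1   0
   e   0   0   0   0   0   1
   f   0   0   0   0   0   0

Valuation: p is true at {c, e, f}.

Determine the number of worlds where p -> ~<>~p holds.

5

a: p is F, ~<>~p is F. ✓
b: p is F, ~<>~p is T. ✓
c: p is T, ~<>~p is F. ✗
d: p is F, ~<>~p is T. ✓
e: p is T, ~<>~p is T. ✓
f: p is T, ~<>~p is T. ✓
Satisfying worlds: {a, b, d, e, f}.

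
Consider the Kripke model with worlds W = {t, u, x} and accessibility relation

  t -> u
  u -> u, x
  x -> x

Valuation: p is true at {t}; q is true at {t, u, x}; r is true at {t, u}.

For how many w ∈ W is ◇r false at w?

t: successors {u}; r there: u:T. ✓
u: successors {u, x}; r there: u:T, x:F. ✓
x: successors {x}; r there: x:F. ✗
Satisfying worlds: {t, u}.
So ◇r fails at the other 1 world.

1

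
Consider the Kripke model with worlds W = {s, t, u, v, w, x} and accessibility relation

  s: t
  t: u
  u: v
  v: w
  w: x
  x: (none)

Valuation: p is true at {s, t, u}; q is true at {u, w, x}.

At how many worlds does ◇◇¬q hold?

1

s: successors {t}; ◇¬q there: t:F. ✗
t: successors {u}; ◇¬q there: u:T. ✓
u: successors {v}; ◇¬q there: v:F. ✗
v: successors {w}; ◇¬q there: w:F. ✗
w: successors {x}; ◇¬q there: x:F. ✗
x: no successors, so ◇◇¬q fails. ✗
Satisfying worlds: {t}.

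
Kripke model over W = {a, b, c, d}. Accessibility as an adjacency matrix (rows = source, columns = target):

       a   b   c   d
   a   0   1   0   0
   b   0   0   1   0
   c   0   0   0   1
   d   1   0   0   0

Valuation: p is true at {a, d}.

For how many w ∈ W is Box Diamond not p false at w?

2

a: successors {b}; Diamond not p there: b:T. ✓
b: successors {c}; Diamond not p there: c:F. ✗
c: successors {d}; Diamond not p there: d:F. ✗
d: successors {a}; Diamond not p there: a:T. ✓
Satisfying worlds: {a, d}.
So Box Diamond not p fails at the other 2 worlds.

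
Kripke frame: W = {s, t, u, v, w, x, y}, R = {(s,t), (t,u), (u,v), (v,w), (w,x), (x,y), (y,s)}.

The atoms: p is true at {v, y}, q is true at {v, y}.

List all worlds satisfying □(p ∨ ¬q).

{s, t, u, v, w, x, y}

s: successors {t}; p ∨ ¬q there: t:T. ✓
t: successors {u}; p ∨ ¬q there: u:T. ✓
u: successors {v}; p ∨ ¬q there: v:T. ✓
v: successors {w}; p ∨ ¬q there: w:T. ✓
w: successors {x}; p ∨ ¬q there: x:T. ✓
x: successors {y}; p ∨ ¬q there: y:T. ✓
y: successors {s}; p ∨ ¬q there: s:T. ✓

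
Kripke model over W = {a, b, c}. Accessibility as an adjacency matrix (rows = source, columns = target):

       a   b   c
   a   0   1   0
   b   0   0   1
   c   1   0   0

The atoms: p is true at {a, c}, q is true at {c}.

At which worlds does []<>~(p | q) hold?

{c}

a: successors {b}; <>~(p | q) there: b:F. ✗
b: successors {c}; <>~(p | q) there: c:F. ✗
c: successors {a}; <>~(p | q) there: a:T. ✓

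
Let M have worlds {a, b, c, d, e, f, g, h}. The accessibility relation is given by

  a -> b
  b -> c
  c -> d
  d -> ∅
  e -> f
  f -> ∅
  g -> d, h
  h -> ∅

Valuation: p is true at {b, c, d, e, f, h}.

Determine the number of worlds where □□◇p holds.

a: successors {b}; □◇p there: b:T. ✓
b: successors {c}; □◇p there: c:F. ✗
c: successors {d}; □◇p there: d:T. ✓
d: no successors, so □□◇p holds vacuously. ✓
e: successors {f}; □◇p there: f:T. ✓
f: no successors, so □□◇p holds vacuously. ✓
g: successors {d, h}; □◇p there: d:T, h:T. ✓
h: no successors, so □□◇p holds vacuously. ✓
Satisfying worlds: {a, c, d, e, f, g, h}.

7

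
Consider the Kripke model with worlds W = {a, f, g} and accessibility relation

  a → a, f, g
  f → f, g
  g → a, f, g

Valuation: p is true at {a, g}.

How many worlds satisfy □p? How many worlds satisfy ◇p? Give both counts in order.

0 and 3

For □p:
a: successors {a, f, g}; p there: a:T, f:F, g:T. ✗
f: successors {f, g}; p there: f:F, g:T. ✗
g: successors {a, f, g}; p there: a:T, f:F, g:T. ✗
— 0 worlds.
For ◇p:
a: successors {a, f, g}; p there: a:T, f:F, g:T. ✓
f: successors {f, g}; p there: f:F, g:T. ✓
g: successors {a, f, g}; p there: a:T, f:F, g:T. ✓
— 3 worlds.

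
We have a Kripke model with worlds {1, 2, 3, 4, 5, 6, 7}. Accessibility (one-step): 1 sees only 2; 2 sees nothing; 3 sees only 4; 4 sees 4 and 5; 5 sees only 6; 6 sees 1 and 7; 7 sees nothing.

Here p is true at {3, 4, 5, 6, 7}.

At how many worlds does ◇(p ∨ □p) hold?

1: successors {2}; p ∨ □p there: 2:T. ✓
2: no successors, so ◇(p ∨ □p) fails. ✗
3: successors {4}; p ∨ □p there: 4:T. ✓
4: successors {4, 5}; p ∨ □p there: 4:T, 5:T. ✓
5: successors {6}; p ∨ □p there: 6:T. ✓
6: successors {1, 7}; p ∨ □p there: 1:F, 7:T. ✓
7: no successors, so ◇(p ∨ □p) fails. ✗
Satisfying worlds: {1, 3, 4, 5, 6}.

5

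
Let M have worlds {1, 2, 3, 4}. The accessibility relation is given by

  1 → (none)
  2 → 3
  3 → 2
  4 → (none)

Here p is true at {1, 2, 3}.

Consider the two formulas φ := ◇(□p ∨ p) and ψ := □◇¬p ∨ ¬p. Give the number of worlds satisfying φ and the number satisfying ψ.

For ◇(□p ∨ p):
1: no successors, so ◇(□p ∨ p) fails. ✗
2: successors {3}; □p ∨ p there: 3:T. ✓
3: successors {2}; □p ∨ p there: 2:T. ✓
4: no successors, so ◇(□p ∨ p) fails. ✗
— 2 worlds.
For □◇¬p ∨ ¬p:
1: □◇¬p is T, ¬p is F. ✓
2: □◇¬p is F, ¬p is F. ✗
3: □◇¬p is F, ¬p is F. ✗
4: □◇¬p is T, ¬p is T. ✓
— 2 worlds.

2 and 2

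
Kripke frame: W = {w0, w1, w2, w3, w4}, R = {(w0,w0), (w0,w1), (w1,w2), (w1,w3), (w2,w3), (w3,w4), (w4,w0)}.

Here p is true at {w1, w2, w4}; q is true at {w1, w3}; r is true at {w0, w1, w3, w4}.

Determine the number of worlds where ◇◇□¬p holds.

w0: successors {w0, w1}; ◇□¬p there: w0:F, w1:T. ✓
w1: successors {w2, w3}; ◇□¬p there: w2:F, w3:T. ✓
w2: successors {w3}; ◇□¬p there: w3:T. ✓
w3: successors {w4}; ◇□¬p there: w4:F. ✗
w4: successors {w0}; ◇□¬p there: w0:F. ✗
Satisfying worlds: {w0, w1, w2}.

3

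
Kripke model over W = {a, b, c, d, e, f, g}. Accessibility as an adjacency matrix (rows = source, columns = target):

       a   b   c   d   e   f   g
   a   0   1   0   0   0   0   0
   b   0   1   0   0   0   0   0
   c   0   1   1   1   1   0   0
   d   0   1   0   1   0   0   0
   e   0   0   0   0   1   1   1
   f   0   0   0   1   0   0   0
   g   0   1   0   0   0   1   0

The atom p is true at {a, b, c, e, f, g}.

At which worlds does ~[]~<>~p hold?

{c, d, e, f, g}

a: []~<>~p is T. ✗
b: []~<>~p is T. ✗
c: []~<>~p is F. ✓
d: []~<>~p is F. ✓
e: []~<>~p is F. ✓
f: []~<>~p is F. ✓
g: []~<>~p is F. ✓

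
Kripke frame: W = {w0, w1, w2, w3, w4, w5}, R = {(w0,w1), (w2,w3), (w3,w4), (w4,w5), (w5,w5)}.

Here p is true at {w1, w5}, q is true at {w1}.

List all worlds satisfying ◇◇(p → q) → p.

{w0, w1, w3, w4, w5}

w0: ◇◇(p → q) is F, p is F. ✓
w1: ◇◇(p → q) is F, p is T. ✓
w2: ◇◇(p → q) is T, p is F. ✗
w3: ◇◇(p → q) is F, p is F. ✓
w4: ◇◇(p → q) is F, p is F. ✓
w5: ◇◇(p → q) is F, p is T. ✓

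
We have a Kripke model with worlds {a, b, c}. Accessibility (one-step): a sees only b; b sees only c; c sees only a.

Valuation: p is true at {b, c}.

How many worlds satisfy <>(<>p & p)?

a: successors {b}; <>p & p there: b:T. ✓
b: successors {c}; <>p & p there: c:F. ✗
c: successors {a}; <>p & p there: a:F. ✗
Satisfying worlds: {a}.

1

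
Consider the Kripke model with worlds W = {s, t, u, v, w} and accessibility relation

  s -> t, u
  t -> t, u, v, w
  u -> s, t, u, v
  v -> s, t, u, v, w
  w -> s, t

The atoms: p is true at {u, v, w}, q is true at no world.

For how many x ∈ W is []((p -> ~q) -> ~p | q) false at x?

4

s: successors {t, u}; (p -> ~q) -> ~p | q there: t:T, u:F. ✗
t: successors {t, u, v, w}; (p -> ~q) -> ~p | q there: t:T, u:F, v:F, w:F. ✗
u: successors {s, t, u, v}; (p -> ~q) -> ~p | q there: s:T, t:T, u:F, v:F. ✗
v: successors {s, t, u, v, w}; (p -> ~q) -> ~p | q there: s:T, t:T, u:F, v:F, w:F. ✗
w: successors {s, t}; (p -> ~q) -> ~p | q there: s:T, t:T. ✓
Satisfying worlds: {w}.
So []((p -> ~q) -> ~p | q) fails at the other 4 worlds.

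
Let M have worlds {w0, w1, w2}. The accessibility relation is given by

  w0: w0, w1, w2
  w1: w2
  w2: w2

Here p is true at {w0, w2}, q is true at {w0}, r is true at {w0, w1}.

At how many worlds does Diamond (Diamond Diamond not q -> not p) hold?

1

w0: successors {w0, w1, w2}; Diamond Diamond not q -> not p there: w0:F, w1:T, w2:F. ✓
w1: successors {w2}; Diamond Diamond not q -> not p there: w2:F. ✗
w2: successors {w2}; Diamond Diamond not q -> not p there: w2:F. ✗
Satisfying worlds: {w0}.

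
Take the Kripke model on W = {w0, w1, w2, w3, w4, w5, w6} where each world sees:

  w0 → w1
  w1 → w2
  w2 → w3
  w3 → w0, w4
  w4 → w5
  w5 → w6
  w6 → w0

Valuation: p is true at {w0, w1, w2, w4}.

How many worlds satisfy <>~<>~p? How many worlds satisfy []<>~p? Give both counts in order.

For <>~<>~p:
w0: successors {w1}; ~<>~p there: w1:T. ✓
w1: successors {w2}; ~<>~p there: w2:F. ✗
w2: successors {w3}; ~<>~p there: w3:T. ✓
w3: successors {w0, w4}; ~<>~p there: w0:T, w4:F. ✓
w4: successors {w5}; ~<>~p there: w5:F. ✗
w5: successors {w6}; ~<>~p there: w6:T. ✓
w6: successors {w0}; ~<>~p there: w0:T. ✓
— 5 worlds.
For []<>~p:
w0: successors {w1}; <>~p there: w1:F. ✗
w1: successors {w2}; <>~p there: w2:T. ✓
w2: successors {w3}; <>~p there: w3:F. ✗
w3: successors {w0, w4}; <>~p there: w0:F, w4:T. ✗
w4: successors {w5}; <>~p there: w5:T. ✓
w5: successors {w6}; <>~p there: w6:F. ✗
w6: successors {w0}; <>~p there: w0:F. ✗
— 2 worlds.

5 and 2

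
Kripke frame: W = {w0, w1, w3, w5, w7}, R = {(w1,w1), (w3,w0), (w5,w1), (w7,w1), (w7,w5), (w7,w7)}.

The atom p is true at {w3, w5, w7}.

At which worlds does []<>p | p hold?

{w0, w3, w5, w7}

w0: []<>p is T, p is F. ✓
w1: []<>p is F, p is F. ✗
w3: []<>p is F, p is T. ✓
w5: []<>p is F, p is T. ✓
w7: []<>p is F, p is T. ✓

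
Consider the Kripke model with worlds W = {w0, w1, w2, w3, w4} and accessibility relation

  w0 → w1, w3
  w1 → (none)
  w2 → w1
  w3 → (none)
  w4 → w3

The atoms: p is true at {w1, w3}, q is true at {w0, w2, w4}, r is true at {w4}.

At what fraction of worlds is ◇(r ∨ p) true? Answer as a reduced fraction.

w0: successors {w1, w3}; r ∨ p there: w1:T, w3:T. ✓
w1: no successors, so ◇(r ∨ p) fails. ✗
w2: successors {w1}; r ∨ p there: w1:T. ✓
w3: no successors, so ◇(r ∨ p) fails. ✗
w4: successors {w3}; r ∨ p there: w3:T. ✓
That's 3 of 5 worlds, so 3/5.

3/5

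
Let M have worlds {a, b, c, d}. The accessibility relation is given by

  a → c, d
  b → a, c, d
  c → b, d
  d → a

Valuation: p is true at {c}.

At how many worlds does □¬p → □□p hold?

a: □¬p is F, □□p is F. ✓
b: □¬p is F, □□p is F. ✓
c: □¬p is T, □□p is F. ✗
d: □¬p is T, □□p is F. ✗
Satisfying worlds: {a, b}.

2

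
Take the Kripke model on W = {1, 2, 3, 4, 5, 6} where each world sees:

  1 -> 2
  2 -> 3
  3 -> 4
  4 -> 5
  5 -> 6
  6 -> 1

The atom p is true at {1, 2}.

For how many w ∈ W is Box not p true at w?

4

1: successors {2}; not p there: 2:F. ✗
2: successors {3}; not p there: 3:T. ✓
3: successors {4}; not p there: 4:T. ✓
4: successors {5}; not p there: 5:T. ✓
5: successors {6}; not p there: 6:T. ✓
6: successors {1}; not p there: 1:F. ✗
Satisfying worlds: {2, 3, 4, 5}.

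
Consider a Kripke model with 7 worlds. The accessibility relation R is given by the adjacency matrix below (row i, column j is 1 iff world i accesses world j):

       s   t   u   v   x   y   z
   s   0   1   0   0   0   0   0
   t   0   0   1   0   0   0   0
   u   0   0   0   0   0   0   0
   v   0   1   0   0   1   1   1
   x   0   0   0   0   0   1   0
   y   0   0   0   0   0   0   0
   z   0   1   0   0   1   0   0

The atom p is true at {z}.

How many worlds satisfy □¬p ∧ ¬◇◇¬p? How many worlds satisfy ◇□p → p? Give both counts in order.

For □¬p ∧ ¬◇◇¬p:
s: □¬p is T, ¬◇◇¬p is F. ✗
t: □¬p is T, ¬◇◇¬p is T. ✓
u: □¬p is T, ¬◇◇¬p is T. ✓
v: □¬p is F, ¬◇◇¬p is F. ✗
x: □¬p is T, ¬◇◇¬p is T. ✓
y: □¬p is T, ¬◇◇¬p is T. ✓
z: □¬p is T, ¬◇◇¬p is F. ✗
— 4 worlds.
For ◇□p → p:
s: ◇□p is F, p is F. ✓
t: ◇□p is T, p is F. ✗
u: ◇□p is F, p is F. ✓
v: ◇□p is T, p is F. ✗
x: ◇□p is T, p is F. ✗
y: ◇□p is F, p is F. ✓
z: ◇□p is F, p is T. ✓
— 4 worlds.

4 and 4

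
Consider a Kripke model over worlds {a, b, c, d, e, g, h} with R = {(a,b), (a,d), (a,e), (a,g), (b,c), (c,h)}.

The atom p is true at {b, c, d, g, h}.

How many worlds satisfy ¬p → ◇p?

a: ¬p is T, ◇p is T. ✓
b: ¬p is F, ◇p is T. ✓
c: ¬p is F, ◇p is T. ✓
d: ¬p is F, ◇p is F. ✓
e: ¬p is T, ◇p is F. ✗
g: ¬p is F, ◇p is F. ✓
h: ¬p is F, ◇p is F. ✓
Satisfying worlds: {a, b, c, d, g, h}.

6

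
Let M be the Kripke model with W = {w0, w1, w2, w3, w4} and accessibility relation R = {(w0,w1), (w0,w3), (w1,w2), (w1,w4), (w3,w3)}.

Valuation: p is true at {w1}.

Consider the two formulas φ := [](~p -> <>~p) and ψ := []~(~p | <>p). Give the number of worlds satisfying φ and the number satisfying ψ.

4 and 2

For [](~p -> <>~p):
w0: successors {w1, w3}; ~p -> <>~p there: w1:T, w3:T. ✓
w1: successors {w2, w4}; ~p -> <>~p there: w2:F, w4:F. ✗
w2: no successors, so [](~p -> <>~p) holds vacuously. ✓
w3: successors {w3}; ~p -> <>~p there: w3:T. ✓
w4: no successors, so [](~p -> <>~p) holds vacuously. ✓
— 4 worlds.
For []~(~p | <>p):
w0: successors {w1, w3}; ~(~p | <>p) there: w1:T, w3:F. ✗
w1: successors {w2, w4}; ~(~p | <>p) there: w2:F, w4:F. ✗
w2: no successors, so []~(~p | <>p) holds vacuously. ✓
w3: successors {w3}; ~(~p | <>p) there: w3:F. ✗
w4: no successors, so []~(~p | <>p) holds vacuously. ✓
— 2 worlds.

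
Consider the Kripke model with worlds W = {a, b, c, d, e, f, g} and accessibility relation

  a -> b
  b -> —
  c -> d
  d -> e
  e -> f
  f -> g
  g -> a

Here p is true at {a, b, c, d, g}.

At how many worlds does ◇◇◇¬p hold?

1

a: successors {b}; ◇◇¬p there: b:F. ✗
b: no successors, so ◇◇◇¬p fails. ✗
c: successors {d}; ◇◇¬p there: d:T. ✓
d: successors {e}; ◇◇¬p there: e:F. ✗
e: successors {f}; ◇◇¬p there: f:F. ✗
f: successors {g}; ◇◇¬p there: g:F. ✗
g: successors {a}; ◇◇¬p there: a:F. ✗
Satisfying worlds: {c}.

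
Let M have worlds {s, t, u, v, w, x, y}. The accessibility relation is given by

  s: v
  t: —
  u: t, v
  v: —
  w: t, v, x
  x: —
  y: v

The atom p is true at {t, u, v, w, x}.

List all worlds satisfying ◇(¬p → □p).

s: successors {v}; ¬p → □p there: v:T. ✓
t: no successors, so ◇(¬p → □p) fails. ✗
u: successors {t, v}; ¬p → □p there: t:T, v:T. ✓
v: no successors, so ◇(¬p → □p) fails. ✗
w: successors {t, v, x}; ¬p → □p there: t:T, v:T, x:T. ✓
x: no successors, so ◇(¬p → □p) fails. ✗
y: successors {v}; ¬p → □p there: v:T. ✓

{s, u, w, y}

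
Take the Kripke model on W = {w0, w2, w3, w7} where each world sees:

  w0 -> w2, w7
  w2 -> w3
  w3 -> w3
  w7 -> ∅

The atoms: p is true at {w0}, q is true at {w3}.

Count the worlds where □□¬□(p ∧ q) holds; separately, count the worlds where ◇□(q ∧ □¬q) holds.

For □□¬□(p ∧ q):
w0: successors {w2, w7}; □¬□(p ∧ q) there: w2:T, w7:T. ✓
w2: successors {w3}; □¬□(p ∧ q) there: w3:T. ✓
w3: successors {w3}; □¬□(p ∧ q) there: w3:T. ✓
w7: no successors, so □□¬□(p ∧ q) holds vacuously. ✓
— 4 worlds.
For ◇□(q ∧ □¬q):
w0: successors {w2, w7}; □(q ∧ □¬q) there: w2:F, w7:T. ✓
w2: successors {w3}; □(q ∧ □¬q) there: w3:F. ✗
w3: successors {w3}; □(q ∧ □¬q) there: w3:F. ✗
w7: no successors, so ◇□(q ∧ □¬q) fails. ✗
— 1 world.

4 and 1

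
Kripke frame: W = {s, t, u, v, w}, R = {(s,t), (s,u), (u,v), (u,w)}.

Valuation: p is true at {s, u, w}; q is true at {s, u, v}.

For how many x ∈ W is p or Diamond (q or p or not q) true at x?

3

s: p is T, Diamond (q or p or not q) is T. ✓
t: p is F, Diamond (q or p or not q) is F. ✗
u: p is T, Diamond (q or p or not q) is T. ✓
v: p is F, Diamond (q or p or not q) is F. ✗
w: p is T, Diamond (q or p or not q) is F. ✓
Satisfying worlds: {s, u, w}.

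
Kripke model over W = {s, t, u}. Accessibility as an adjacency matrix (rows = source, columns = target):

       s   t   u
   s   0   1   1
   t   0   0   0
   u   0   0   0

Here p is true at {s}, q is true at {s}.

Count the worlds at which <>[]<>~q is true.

s: successors {t, u}; []<>~q there: t:T, u:T. ✓
t: no successors, so <>[]<>~q fails. ✗
u: no successors, so <>[]<>~q fails. ✗
Satisfying worlds: {s}.

1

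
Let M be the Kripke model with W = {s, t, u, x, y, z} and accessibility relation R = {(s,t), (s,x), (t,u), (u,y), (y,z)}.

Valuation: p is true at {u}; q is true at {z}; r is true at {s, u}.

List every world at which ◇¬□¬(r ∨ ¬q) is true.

{s, t}

s: successors {t, x}; ¬□¬(r ∨ ¬q) there: t:T, x:F. ✓
t: successors {u}; ¬□¬(r ∨ ¬q) there: u:T. ✓
u: successors {y}; ¬□¬(r ∨ ¬q) there: y:F. ✗
x: no successors, so ◇¬□¬(r ∨ ¬q) fails. ✗
y: successors {z}; ¬□¬(r ∨ ¬q) there: z:F. ✗
z: no successors, so ◇¬□¬(r ∨ ¬q) fails. ✗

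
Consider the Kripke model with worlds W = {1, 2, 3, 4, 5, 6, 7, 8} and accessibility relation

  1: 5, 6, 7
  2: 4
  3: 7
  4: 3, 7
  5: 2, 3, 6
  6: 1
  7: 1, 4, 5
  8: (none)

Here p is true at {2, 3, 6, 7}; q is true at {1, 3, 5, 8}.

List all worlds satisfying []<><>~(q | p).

{2, 6, 7, 8}

1: successors {5, 6, 7}; <><>~(q | p) there: 5:T, 6:F, 7:F. ✗
2: successors {4}; <><>~(q | p) there: 4:T. ✓
3: successors {7}; <><>~(q | p) there: 7:F. ✗
4: successors {3, 7}; <><>~(q | p) there: 3:T, 7:F. ✗
5: successors {2, 3, 6}; <><>~(q | p) there: 2:F, 3:T, 6:F. ✗
6: successors {1}; <><>~(q | p) there: 1:T. ✓
7: successors {1, 4, 5}; <><>~(q | p) there: 1:T, 4:T, 5:T. ✓
8: no successors, so []<><>~(q | p) holds vacuously. ✓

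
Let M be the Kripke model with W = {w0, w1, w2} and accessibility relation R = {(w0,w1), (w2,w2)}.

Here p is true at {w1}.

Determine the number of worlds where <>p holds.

1

w0: successors {w1}; p there: w1:T. ✓
w1: no successors, so <>p fails. ✗
w2: successors {w2}; p there: w2:F. ✗
Satisfying worlds: {w0}.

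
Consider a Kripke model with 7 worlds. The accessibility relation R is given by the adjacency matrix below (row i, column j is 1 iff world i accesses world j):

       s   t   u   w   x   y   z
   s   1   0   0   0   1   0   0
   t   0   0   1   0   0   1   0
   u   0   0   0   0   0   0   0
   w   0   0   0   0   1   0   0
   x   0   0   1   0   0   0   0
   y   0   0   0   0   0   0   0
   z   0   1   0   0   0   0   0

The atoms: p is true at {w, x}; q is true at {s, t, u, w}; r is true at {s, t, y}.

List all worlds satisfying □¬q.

{u, w, y}

s: successors {s, x}; ¬q there: s:F, x:T. ✗
t: successors {u, y}; ¬q there: u:F, y:T. ✗
u: no successors, so □¬q holds vacuously. ✓
w: successors {x}; ¬q there: x:T. ✓
x: successors {u}; ¬q there: u:F. ✗
y: no successors, so □¬q holds vacuously. ✓
z: successors {t}; ¬q there: t:F. ✗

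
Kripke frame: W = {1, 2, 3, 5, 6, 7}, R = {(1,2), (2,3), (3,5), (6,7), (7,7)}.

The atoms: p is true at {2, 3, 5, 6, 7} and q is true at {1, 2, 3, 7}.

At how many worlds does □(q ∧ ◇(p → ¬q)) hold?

1: successors {2}; q ∧ ◇(p → ¬q) there: 2:F. ✗
2: successors {3}; q ∧ ◇(p → ¬q) there: 3:T. ✓
3: successors {5}; q ∧ ◇(p → ¬q) there: 5:F. ✗
5: no successors, so □(q ∧ ◇(p → ¬q)) holds vacuously. ✓
6: successors {7}; q ∧ ◇(p → ¬q) there: 7:F. ✗
7: successors {7}; q ∧ ◇(p → ¬q) there: 7:F. ✗
Satisfying worlds: {2, 5}.

2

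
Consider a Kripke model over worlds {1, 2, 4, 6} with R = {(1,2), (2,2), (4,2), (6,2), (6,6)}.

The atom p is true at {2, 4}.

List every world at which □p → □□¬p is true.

{6}

1: □p is T, □□¬p is F. ✗
2: □p is T, □□¬p is F. ✗
4: □p is T, □□¬p is F. ✗
6: □p is F, □□¬p is F. ✓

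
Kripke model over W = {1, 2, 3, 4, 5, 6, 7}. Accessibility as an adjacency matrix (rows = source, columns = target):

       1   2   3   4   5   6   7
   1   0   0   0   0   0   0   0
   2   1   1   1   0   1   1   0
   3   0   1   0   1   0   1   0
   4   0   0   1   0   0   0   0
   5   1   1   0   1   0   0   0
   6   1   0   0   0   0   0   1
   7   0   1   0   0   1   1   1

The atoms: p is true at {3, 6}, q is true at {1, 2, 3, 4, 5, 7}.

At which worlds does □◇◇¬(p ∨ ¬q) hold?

{1, 3, 4, 7}

1: no successors, so □◇◇¬(p ∨ ¬q) holds vacuously. ✓
2: successors {1, 2, 3, 5, 6}; ◇◇¬(p ∨ ¬q) there: 1:F, 2:T, 3:T, 5:T, 6:T. ✗
3: successors {2, 4, 6}; ◇◇¬(p ∨ ¬q) there: 2:T, 4:T, 6:T. ✓
4: successors {3}; ◇◇¬(p ∨ ¬q) there: 3:T. ✓
5: successors {1, 2, 4}; ◇◇¬(p ∨ ¬q) there: 1:F, 2:T, 4:T. ✗
6: successors {1, 7}; ◇◇¬(p ∨ ¬q) there: 1:F, 7:T. ✗
7: successors {2, 5, 6, 7}; ◇◇¬(p ∨ ¬q) there: 2:T, 5:T, 6:T, 7:T. ✓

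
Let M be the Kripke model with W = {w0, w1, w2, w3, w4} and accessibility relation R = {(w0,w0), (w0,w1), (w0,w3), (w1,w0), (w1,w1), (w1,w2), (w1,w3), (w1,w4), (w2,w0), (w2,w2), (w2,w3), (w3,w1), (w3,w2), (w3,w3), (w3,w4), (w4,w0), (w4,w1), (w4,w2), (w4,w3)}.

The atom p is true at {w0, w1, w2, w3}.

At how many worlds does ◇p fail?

0

w0: successors {w0, w1, w3}; p there: w0:T, w1:T, w3:T. ✓
w1: successors {w0, w1, w2, w3, w4}; p there: w0:T, w1:T, w2:T, w3:T, w4:F. ✓
w2: successors {w0, w2, w3}; p there: w0:T, w2:T, w3:T. ✓
w3: successors {w1, w2, w3, w4}; p there: w1:T, w2:T, w3:T, w4:F. ✓
w4: successors {w0, w1, w2, w3}; p there: w0:T, w1:T, w2:T, w3:T. ✓
Satisfying worlds: {w0, w1, w2, w3, w4}.
So ◇p fails at the other 0 worlds.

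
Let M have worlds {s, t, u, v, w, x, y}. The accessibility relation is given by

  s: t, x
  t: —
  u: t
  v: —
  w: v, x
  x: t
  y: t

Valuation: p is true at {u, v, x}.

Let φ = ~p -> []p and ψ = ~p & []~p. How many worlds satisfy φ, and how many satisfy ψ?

5 and 2

For ~p -> []p:
s: ~p is T, []p is F. ✗
t: ~p is T, []p is T. ✓
u: ~p is F, []p is F. ✓
v: ~p is F, []p is T. ✓
w: ~p is T, []p is T. ✓
x: ~p is F, []p is F. ✓
y: ~p is T, []p is F. ✗
— 5 worlds.
For ~p & []~p:
s: ~p is T, []~p is F. ✗
t: ~p is T, []~p is T. ✓
u: ~p is F, []~p is T. ✗
v: ~p is F, []~p is T. ✗
w: ~p is T, []~p is F. ✗
x: ~p is F, []~p is T. ✗
y: ~p is T, []~p is T. ✓
— 2 worlds.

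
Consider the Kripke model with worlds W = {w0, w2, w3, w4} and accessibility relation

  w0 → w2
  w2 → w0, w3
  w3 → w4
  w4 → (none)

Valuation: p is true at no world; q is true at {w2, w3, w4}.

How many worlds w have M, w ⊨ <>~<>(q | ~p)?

w0: successors {w2}; ~<>(q | ~p) there: w2:F. ✗
w2: successors {w0, w3}; ~<>(q | ~p) there: w0:F, w3:F. ✗
w3: successors {w4}; ~<>(q | ~p) there: w4:T. ✓
w4: no successors, so <>~<>(q | ~p) fails. ✗
Satisfying worlds: {w3}.

1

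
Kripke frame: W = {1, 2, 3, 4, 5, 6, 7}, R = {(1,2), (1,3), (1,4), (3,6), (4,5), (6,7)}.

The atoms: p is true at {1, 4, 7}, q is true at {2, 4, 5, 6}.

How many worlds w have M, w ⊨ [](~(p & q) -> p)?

1: successors {2, 3, 4}; ~(p & q) -> p there: 2:F, 3:F, 4:T. ✗
2: no successors, so [](~(p & q) -> p) holds vacuously. ✓
3: successors {6}; ~(p & q) -> p there: 6:F. ✗
4: successors {5}; ~(p & q) -> p there: 5:F. ✗
5: no successors, so [](~(p & q) -> p) holds vacuously. ✓
6: successors {7}; ~(p & q) -> p there: 7:T. ✓
7: no successors, so [](~(p & q) -> p) holds vacuously. ✓
Satisfying worlds: {2, 5, 6, 7}.

4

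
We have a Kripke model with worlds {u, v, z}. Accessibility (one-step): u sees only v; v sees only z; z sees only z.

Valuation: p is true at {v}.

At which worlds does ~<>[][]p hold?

u: <>[][]p is F. ✓
v: <>[][]p is F. ✓
z: <>[][]p is F. ✓

{u, v, z}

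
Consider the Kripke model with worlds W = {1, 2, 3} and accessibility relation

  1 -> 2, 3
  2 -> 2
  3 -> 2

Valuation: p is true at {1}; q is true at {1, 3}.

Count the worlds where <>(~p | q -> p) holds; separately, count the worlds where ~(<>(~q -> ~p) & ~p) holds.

For <>(~p | q -> p):
1: successors {2, 3}; ~p | q -> p there: 2:F, 3:F. ✗
2: successors {2}; ~p | q -> p there: 2:F. ✗
3: successors {2}; ~p | q -> p there: 2:F. ✗
— 0 worlds.
For ~(<>(~q -> ~p) & ~p):
1: <>(~q -> ~p) & ~p is F. ✓
2: <>(~q -> ~p) & ~p is T. ✗
3: <>(~q -> ~p) & ~p is T. ✗
— 1 world.

0 and 1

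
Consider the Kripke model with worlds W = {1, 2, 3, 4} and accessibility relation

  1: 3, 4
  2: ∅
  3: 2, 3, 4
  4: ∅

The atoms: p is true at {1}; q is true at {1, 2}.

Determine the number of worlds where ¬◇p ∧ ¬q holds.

2

1: ¬◇p is T, ¬q is F. ✗
2: ¬◇p is T, ¬q is F. ✗
3: ¬◇p is T, ¬q is T. ✓
4: ¬◇p is T, ¬q is T. ✓
Satisfying worlds: {3, 4}.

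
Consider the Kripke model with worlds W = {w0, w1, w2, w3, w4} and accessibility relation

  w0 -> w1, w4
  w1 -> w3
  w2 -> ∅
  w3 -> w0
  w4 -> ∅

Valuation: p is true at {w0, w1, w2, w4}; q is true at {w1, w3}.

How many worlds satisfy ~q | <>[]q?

3

w0: ~q is T, <>[]q is T. ✓
w1: ~q is F, <>[]q is F. ✗
w2: ~q is T, <>[]q is F. ✓
w3: ~q is F, <>[]q is F. ✗
w4: ~q is T, <>[]q is F. ✓
Satisfying worlds: {w0, w2, w4}.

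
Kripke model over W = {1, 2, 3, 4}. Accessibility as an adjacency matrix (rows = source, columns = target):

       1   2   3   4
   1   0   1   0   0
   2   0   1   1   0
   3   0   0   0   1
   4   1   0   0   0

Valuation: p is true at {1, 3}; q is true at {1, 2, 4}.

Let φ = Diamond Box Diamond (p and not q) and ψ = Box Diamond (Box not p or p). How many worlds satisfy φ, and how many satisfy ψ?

1 and 2

For Diamond Box Diamond (p and not q):
1: successors {2}; Box Diamond (p and not q) there: 2:F. ✗
2: successors {2, 3}; Box Diamond (p and not q) there: 2:F, 3:F. ✗
3: successors {4}; Box Diamond (p and not q) there: 4:F. ✗
4: successors {1}; Box Diamond (p and not q) there: 1:T. ✓
— 1 world.
For Box Diamond (Box not p or p):
1: successors {2}; Diamond (Box not p or p) there: 2:T. ✓
2: successors {2, 3}; Diamond (Box not p or p) there: 2:T, 3:F. ✗
3: successors {4}; Diamond (Box not p or p) there: 4:T. ✓
4: successors {1}; Diamond (Box not p or p) there: 1:F. ✗
— 2 worlds.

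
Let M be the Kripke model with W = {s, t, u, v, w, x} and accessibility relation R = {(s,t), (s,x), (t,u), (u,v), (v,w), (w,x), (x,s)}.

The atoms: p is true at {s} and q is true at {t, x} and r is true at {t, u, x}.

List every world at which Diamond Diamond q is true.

{v, x}

s: successors {t, x}; Diamond q there: t:F, x:F. ✗
t: successors {u}; Diamond q there: u:F. ✗
u: successors {v}; Diamond q there: v:F. ✗
v: successors {w}; Diamond q there: w:T. ✓
w: successors {x}; Diamond q there: x:F. ✗
x: successors {s}; Diamond q there: s:T. ✓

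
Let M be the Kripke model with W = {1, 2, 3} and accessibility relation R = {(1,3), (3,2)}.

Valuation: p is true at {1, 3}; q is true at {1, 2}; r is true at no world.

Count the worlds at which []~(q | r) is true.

1: successors {3}; ~(q | r) there: 3:T. ✓
2: no successors, so []~(q | r) holds vacuously. ✓
3: successors {2}; ~(q | r) there: 2:F. ✗
Satisfying worlds: {1, 2}.

2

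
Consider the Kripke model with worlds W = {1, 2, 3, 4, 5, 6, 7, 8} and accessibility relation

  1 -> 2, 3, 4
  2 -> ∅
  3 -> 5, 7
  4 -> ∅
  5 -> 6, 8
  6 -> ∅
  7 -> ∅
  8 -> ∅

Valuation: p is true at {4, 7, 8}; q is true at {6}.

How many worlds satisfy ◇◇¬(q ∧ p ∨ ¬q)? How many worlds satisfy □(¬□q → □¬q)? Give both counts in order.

For ◇◇¬(q ∧ p ∨ ¬q):
1: successors {2, 3, 4}; ◇¬(q ∧ p ∨ ¬q) there: 2:F, 3:F, 4:F. ✗
2: no successors, so ◇◇¬(q ∧ p ∨ ¬q) fails. ✗
3: successors {5, 7}; ◇¬(q ∧ p ∨ ¬q) there: 5:T, 7:F. ✓
4: no successors, so ◇◇¬(q ∧ p ∨ ¬q) fails. ✗
5: successors {6, 8}; ◇¬(q ∧ p ∨ ¬q) there: 6:F, 8:F. ✗
6: no successors, so ◇◇¬(q ∧ p ∨ ¬q) fails. ✗
7: no successors, so ◇◇¬(q ∧ p ∨ ¬q) fails. ✗
8: no successors, so ◇◇¬(q ∧ p ∨ ¬q) fails. ✗
— 1 world.
For □(¬□q → □¬q):
1: successors {2, 3, 4}; ¬□q → □¬q there: 2:T, 3:T, 4:T. ✓
2: no successors, so □(¬□q → □¬q) holds vacuously. ✓
3: successors {5, 7}; ¬□q → □¬q there: 5:F, 7:T. ✗
4: no successors, so □(¬□q → □¬q) holds vacuously. ✓
5: successors {6, 8}; ¬□q → □¬q there: 6:T, 8:T. ✓
6: no successors, so □(¬□q → □¬q) holds vacuously. ✓
7: no successors, so □(¬□q → □¬q) holds vacuously. ✓
8: no successors, so □(¬□q → □¬q) holds vacuously. ✓
— 7 worlds.

1 and 7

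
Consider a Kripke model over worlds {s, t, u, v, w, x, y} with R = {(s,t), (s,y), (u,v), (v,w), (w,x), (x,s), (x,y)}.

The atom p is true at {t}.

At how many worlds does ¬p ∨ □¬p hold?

s: ¬p is T, □¬p is F. ✓
t: ¬p is F, □¬p is T. ✓
u: ¬p is T, □¬p is T. ✓
v: ¬p is T, □¬p is T. ✓
w: ¬p is T, □¬p is T. ✓
x: ¬p is T, □¬p is T. ✓
y: ¬p is T, □¬p is T. ✓
Satisfying worlds: {s, t, u, v, w, x, y}.

7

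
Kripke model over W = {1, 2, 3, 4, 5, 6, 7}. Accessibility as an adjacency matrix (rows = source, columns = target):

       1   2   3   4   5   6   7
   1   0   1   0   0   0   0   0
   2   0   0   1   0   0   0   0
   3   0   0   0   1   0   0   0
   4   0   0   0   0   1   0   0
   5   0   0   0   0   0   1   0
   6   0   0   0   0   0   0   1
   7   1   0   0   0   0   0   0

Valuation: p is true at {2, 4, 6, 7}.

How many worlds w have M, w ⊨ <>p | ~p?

1: <>p is T, ~p is T. ✓
2: <>p is F, ~p is F. ✗
3: <>p is T, ~p is T. ✓
4: <>p is F, ~p is F. ✗
5: <>p is T, ~p is T. ✓
6: <>p is T, ~p is F. ✓
7: <>p is F, ~p is F. ✗
Satisfying worlds: {1, 3, 5, 6}.

4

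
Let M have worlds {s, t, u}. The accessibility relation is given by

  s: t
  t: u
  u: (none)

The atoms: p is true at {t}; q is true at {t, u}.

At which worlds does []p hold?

{s, u}

s: successors {t}; p there: t:T. ✓
t: successors {u}; p there: u:F. ✗
u: no successors, so []p holds vacuously. ✓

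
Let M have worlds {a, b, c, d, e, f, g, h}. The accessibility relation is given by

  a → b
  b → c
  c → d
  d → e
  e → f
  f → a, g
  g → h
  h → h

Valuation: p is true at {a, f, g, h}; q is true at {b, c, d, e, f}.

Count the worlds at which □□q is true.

a: successors {b}; □q there: b:T. ✓
b: successors {c}; □q there: c:T. ✓
c: successors {d}; □q there: d:T. ✓
d: successors {e}; □q there: e:T. ✓
e: successors {f}; □q there: f:F. ✗
f: successors {a, g}; □q there: a:T, g:F. ✗
g: successors {h}; □q there: h:F. ✗
h: successors {h}; □q there: h:F. ✗
Satisfying worlds: {a, b, c, d}.

4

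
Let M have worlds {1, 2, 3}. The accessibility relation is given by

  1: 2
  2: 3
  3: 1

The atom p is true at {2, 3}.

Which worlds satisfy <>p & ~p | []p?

1: <>p & ~p is T, []p is T. ✓
2: <>p & ~p is F, []p is T. ✓
3: <>p & ~p is F, []p is F. ✗

{1, 2}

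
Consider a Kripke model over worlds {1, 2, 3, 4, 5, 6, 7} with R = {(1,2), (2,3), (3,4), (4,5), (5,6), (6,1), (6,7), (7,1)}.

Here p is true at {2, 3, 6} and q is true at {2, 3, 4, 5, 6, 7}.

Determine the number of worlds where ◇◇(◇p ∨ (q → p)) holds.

1: successors {2}; ◇(◇p ∨ (q → p)) there: 2:T. ✓
2: successors {3}; ◇(◇p ∨ (q → p)) there: 3:F. ✗
3: successors {4}; ◇(◇p ∨ (q → p)) there: 4:T. ✓
4: successors {5}; ◇(◇p ∨ (q → p)) there: 5:T. ✓
5: successors {6}; ◇(◇p ∨ (q → p)) there: 6:T. ✓
6: successors {1, 7}; ◇(◇p ∨ (q → p)) there: 1:T, 7:T. ✓
7: successors {1}; ◇(◇p ∨ (q → p)) there: 1:T. ✓
Satisfying worlds: {1, 3, 4, 5, 6, 7}.

6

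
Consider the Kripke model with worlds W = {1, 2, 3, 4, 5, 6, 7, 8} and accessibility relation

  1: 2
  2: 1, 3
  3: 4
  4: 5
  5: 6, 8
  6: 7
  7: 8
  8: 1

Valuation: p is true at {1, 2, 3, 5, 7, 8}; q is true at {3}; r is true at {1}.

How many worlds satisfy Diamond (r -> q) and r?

1: Diamond (r -> q) is T, r is T. ✓
2: Diamond (r -> q) is T, r is F. ✗
3: Diamond (r -> q) is T, r is F. ✗
4: Diamond (r -> q) is T, r is F. ✗
5: Diamond (r -> q) is T, r is F. ✗
6: Diamond (r -> q) is T, r is F. ✗
7: Diamond (r -> q) is T, r is F. ✗
8: Diamond (r -> q) is F, r is F. ✗
Satisfying worlds: {1}.

1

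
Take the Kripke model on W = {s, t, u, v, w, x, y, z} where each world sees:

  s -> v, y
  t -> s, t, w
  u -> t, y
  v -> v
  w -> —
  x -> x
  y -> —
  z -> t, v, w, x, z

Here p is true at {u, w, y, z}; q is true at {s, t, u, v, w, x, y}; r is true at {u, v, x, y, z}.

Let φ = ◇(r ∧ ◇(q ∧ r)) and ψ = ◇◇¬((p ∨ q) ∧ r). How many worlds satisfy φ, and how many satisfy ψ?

For ◇(r ∧ ◇(q ∧ r)):
s: successors {v, y}; r ∧ ◇(q ∧ r) there: v:T, y:F. ✓
t: successors {s, t, w}; r ∧ ◇(q ∧ r) there: s:F, t:F, w:F. ✗
u: successors {t, y}; r ∧ ◇(q ∧ r) there: t:F, y:F. ✗
v: successors {v}; r ∧ ◇(q ∧ r) there: v:T. ✓
w: no successors, so ◇(r ∧ ◇(q ∧ r)) fails. ✗
x: successors {x}; r ∧ ◇(q ∧ r) there: x:T. ✓
y: no successors, so ◇(r ∧ ◇(q ∧ r)) fails. ✗
z: successors {t, v, w, x, z}; r ∧ ◇(q ∧ r) there: t:F, v:T, w:F, x:T, z:T. ✓
— 4 worlds.
For ◇◇¬((p ∨ q) ∧ r):
s: successors {v, y}; ◇¬((p ∨ q) ∧ r) there: v:F, y:F. ✗
t: successors {s, t, w}; ◇¬((p ∨ q) ∧ r) there: s:F, t:T, w:F. ✓
u: successors {t, y}; ◇¬((p ∨ q) ∧ r) there: t:T, y:F. ✓
v: successors {v}; ◇¬((p ∨ q) ∧ r) there: v:F. ✗
w: no successors, so ◇◇¬((p ∨ q) ∧ r) fails. ✗
x: successors {x}; ◇¬((p ∨ q) ∧ r) there: x:F. ✗
y: no successors, so ◇◇¬((p ∨ q) ∧ r) fails. ✗
z: successors {t, v, w, x, z}; ◇¬((p ∨ q) ∧ r) there: t:T, v:F, w:F, x:F, z:T. ✓
— 3 worlds.

4 and 3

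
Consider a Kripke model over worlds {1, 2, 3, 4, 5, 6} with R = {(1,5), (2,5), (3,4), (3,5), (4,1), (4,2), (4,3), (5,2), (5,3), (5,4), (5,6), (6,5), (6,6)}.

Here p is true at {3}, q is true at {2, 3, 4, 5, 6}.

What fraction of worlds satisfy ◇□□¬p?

1/3

1: successors {5}; □□¬p there: 5:F. ✗
2: successors {5}; □□¬p there: 5:F. ✗
3: successors {4, 5}; □□¬p there: 4:T, 5:F. ✓
4: successors {1, 2, 3}; □□¬p there: 1:F, 2:F, 3:F. ✗
5: successors {2, 3, 4, 6}; □□¬p there: 2:F, 3:F, 4:T, 6:F. ✓
6: successors {5, 6}; □□¬p there: 5:F, 6:F. ✗
That's 2 of 6 worlds, so 2/6 = 1/3.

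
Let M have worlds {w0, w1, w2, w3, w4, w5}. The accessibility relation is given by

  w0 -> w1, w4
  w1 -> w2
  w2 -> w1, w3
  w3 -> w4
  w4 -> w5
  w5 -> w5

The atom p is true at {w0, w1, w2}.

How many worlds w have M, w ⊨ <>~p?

w0: successors {w1, w4}; ~p there: w1:F, w4:T. ✓
w1: successors {w2}; ~p there: w2:F. ✗
w2: successors {w1, w3}; ~p there: w1:F, w3:T. ✓
w3: successors {w4}; ~p there: w4:T. ✓
w4: successors {w5}; ~p there: w5:T. ✓
w5: successors {w5}; ~p there: w5:T. ✓
Satisfying worlds: {w0, w2, w3, w4, w5}.

5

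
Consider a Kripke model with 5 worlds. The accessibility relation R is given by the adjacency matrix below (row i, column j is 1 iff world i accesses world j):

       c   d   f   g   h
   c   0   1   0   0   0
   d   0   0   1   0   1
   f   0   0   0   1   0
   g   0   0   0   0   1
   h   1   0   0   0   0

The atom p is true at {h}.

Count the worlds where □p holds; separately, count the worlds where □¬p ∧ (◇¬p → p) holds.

For □p:
c: successors {d}; p there: d:F. ✗
d: successors {f, h}; p there: f:F, h:T. ✗
f: successors {g}; p there: g:F. ✗
g: successors {h}; p there: h:T. ✓
h: successors {c}; p there: c:F. ✗
— 1 world.
For □¬p ∧ (◇¬p → p):
c: □¬p is T, ◇¬p → p is F. ✗
d: □¬p is F, ◇¬p → p is F. ✗
f: □¬p is T, ◇¬p → p is F. ✗
g: □¬p is F, ◇¬p → p is T. ✗
h: □¬p is T, ◇¬p → p is T. ✓
— 1 world.

1 and 1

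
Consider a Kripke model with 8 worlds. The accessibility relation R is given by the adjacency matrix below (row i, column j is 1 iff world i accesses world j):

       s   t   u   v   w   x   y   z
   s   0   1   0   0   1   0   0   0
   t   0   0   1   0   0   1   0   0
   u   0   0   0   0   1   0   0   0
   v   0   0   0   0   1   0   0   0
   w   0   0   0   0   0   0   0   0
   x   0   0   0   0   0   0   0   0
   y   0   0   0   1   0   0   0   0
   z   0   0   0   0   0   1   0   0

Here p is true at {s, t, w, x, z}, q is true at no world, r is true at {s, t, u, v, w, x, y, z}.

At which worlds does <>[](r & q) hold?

{s, t, u, v, z}

s: successors {t, w}; [](r & q) there: t:F, w:T. ✓
t: successors {u, x}; [](r & q) there: u:F, x:T. ✓
u: successors {w}; [](r & q) there: w:T. ✓
v: successors {w}; [](r & q) there: w:T. ✓
w: no successors, so <>[](r & q) fails. ✗
x: no successors, so <>[](r & q) fails. ✗
y: successors {v}; [](r & q) there: v:F. ✗
z: successors {x}; [](r & q) there: x:T. ✓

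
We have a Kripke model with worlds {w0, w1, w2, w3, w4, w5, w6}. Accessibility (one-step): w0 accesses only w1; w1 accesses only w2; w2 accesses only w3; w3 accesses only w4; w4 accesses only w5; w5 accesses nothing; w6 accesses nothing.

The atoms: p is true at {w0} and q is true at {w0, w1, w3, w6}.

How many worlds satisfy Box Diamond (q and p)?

w0: successors {w1}; Diamond (q and p) there: w1:F. ✗
w1: successors {w2}; Diamond (q and p) there: w2:F. ✗
w2: successors {w3}; Diamond (q and p) there: w3:F. ✗
w3: successors {w4}; Diamond (q and p) there: w4:F. ✗
w4: successors {w5}; Diamond (q and p) there: w5:F. ✗
w5: no successors, so Box Diamond (q and p) holds vacuously. ✓
w6: no successors, so Box Diamond (q and p) holds vacuously. ✓
Satisfying worlds: {w5, w6}.

2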